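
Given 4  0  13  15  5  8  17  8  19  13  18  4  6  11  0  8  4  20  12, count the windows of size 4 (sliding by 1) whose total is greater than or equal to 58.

[4, 0, 13, 15] → sum 32
[0, 13, 15, 5] → sum 33
[13, 15, 5, 8] → sum 41
[15, 5, 8, 17] → sum 45
[5, 8, 17, 8] → sum 38
[8, 17, 8, 19] → sum 52
[17, 8, 19, 13] → sum 57
[8, 19, 13, 18] → sum 58  ≥ 58 ✓
[19, 13, 18, 4] → sum 54
[13, 18, 4, 6] → sum 41
[18, 4, 6, 11] → sum 39
[4, 6, 11, 0] → sum 21
[6, 11, 0, 8] → sum 25
[11, 0, 8, 4] → sum 23
[0, 8, 4, 20] → sum 32
[8, 4, 20, 12] → sum 44
1 window satisfy the condition.

1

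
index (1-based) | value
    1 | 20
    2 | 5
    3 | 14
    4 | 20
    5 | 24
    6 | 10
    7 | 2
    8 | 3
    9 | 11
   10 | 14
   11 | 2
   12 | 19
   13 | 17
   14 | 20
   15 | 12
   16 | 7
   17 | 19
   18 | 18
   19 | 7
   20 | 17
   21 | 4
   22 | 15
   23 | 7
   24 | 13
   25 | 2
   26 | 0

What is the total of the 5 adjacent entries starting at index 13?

75

Elements at indices 13..17: 17, 20, 12, 7, 19
sum(17, 20, 12, 7, 19) = 75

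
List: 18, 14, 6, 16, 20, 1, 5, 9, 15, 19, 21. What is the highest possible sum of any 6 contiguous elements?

75

Each size-6 window and its sum:
18 14 6 16 20 1 → sum 75
14 6 16 20 1 5 → sum 62
6 16 20 1 5 9 → sum 57
16 20 1 5 9 15 → sum 66
20 1 5 9 15 19 → sum 69
1 5 9 15 19 21 → sum 70
Highest of these is 75.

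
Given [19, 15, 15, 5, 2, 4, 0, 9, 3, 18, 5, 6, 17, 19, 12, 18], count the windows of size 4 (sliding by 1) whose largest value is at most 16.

19 15 15 5 → max 19
15 15 5 2 → max 15  ≤ 16 ✓
15 5 2 4 → max 15  ≤ 16 ✓
5 2 4 0 → max 5  ≤ 16 ✓
2 4 0 9 → max 9  ≤ 16 ✓
4 0 9 3 → max 9  ≤ 16 ✓
0 9 3 18 → max 18
9 3 18 5 → max 18
3 18 5 6 → max 18
18 5 6 17 → max 18
5 6 17 19 → max 19
6 17 19 12 → max 19
17 19 12 18 → max 19
5 windows satisfy the condition.

5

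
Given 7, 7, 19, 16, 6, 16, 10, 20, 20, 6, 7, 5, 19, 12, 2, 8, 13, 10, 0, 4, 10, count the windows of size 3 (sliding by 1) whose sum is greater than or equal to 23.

15

(7, 7, 19) → sum 33  ≥ 23 ✓
(7, 19, 16) → sum 42  ≥ 23 ✓
(19, 16, 6) → sum 41  ≥ 23 ✓
(16, 6, 16) → sum 38  ≥ 23 ✓
(6, 16, 10) → sum 32  ≥ 23 ✓
(16, 10, 20) → sum 46  ≥ 23 ✓
(10, 20, 20) → sum 50  ≥ 23 ✓
(20, 20, 6) → sum 46  ≥ 23 ✓
(20, 6, 7) → sum 33  ≥ 23 ✓
(6, 7, 5) → sum 18
(7, 5, 19) → sum 31  ≥ 23 ✓
(5, 19, 12) → sum 36  ≥ 23 ✓
(19, 12, 2) → sum 33  ≥ 23 ✓
(12, 2, 8) → sum 22
(2, 8, 13) → sum 23  ≥ 23 ✓
(8, 13, 10) → sum 31  ≥ 23 ✓
(13, 10, 0) → sum 23  ≥ 23 ✓
(10, 0, 4) → sum 14
(0, 4, 10) → sum 14
15 windows satisfy the condition.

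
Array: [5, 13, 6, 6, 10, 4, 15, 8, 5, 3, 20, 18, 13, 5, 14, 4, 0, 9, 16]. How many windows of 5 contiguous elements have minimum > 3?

7

5 13 6 6 10 → min 5  > 3 ✓
13 6 6 10 4 → min 4  > 3 ✓
6 6 10 4 15 → min 4  > 3 ✓
6 10 4 15 8 → min 4  > 3 ✓
10 4 15 8 5 → min 4  > 3 ✓
4 15 8 5 3 → min 3
15 8 5 3 20 → min 3
8 5 3 20 18 → min 3
5 3 20 18 13 → min 3
3 20 18 13 5 → min 3
20 18 13 5 14 → min 5  > 3 ✓
18 13 5 14 4 → min 4  > 3 ✓
13 5 14 4 0 → min 0
5 14 4 0 9 → min 0
14 4 0 9 16 → min 0
7 windows satisfy the condition.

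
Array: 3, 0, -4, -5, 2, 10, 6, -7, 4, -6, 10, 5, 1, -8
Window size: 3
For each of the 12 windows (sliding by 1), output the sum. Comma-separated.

Sliding a size-3 window across the 14 values:
3 0 -4 → sum -1
0 -4 -5 → sum -9
-4 -5 2 → sum -7
-5 2 10 → sum 7
2 10 6 → sum 18
10 6 -7 → sum 9
6 -7 4 → sum 3
-7 4 -6 → sum -9
4 -6 10 → sum 8
-6 10 5 → sum 9
10 5 1 → sum 16
5 1 -8 → sum -2

-1, -9, -7, 7, 18, 9, 3, -9, 8, 9, 16, -2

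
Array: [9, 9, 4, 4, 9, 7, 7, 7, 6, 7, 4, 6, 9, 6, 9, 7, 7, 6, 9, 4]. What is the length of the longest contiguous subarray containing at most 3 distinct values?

add 9: window [9] (1 distinct), len 1
add 9: window [9, 9] (1 distinct), len 2
add 4: window [9, 9, 4] (2 distinct), len 3
add 4: window [9, 9, 4, 4] (2 distinct), len 4
add 9: window [9, 9, 4, 4, 9] (2 distinct), len 5
add 7: window [9, 9, 4, 4, 9, 7] (3 distinct), len 6
add 7: window [9, 9, 4, 4, 9, 7, 7] (3 distinct), len 7
add 7: window [9, 9, 4, 4, 9, 7, 7, 7] (3 distinct), len 8
add 6: window [9, 7, 7, 7, 6] (3 distinct), len 5
add 7: window [9, 7, 7, 7, 6, 7] (3 distinct), len 6
add 4: window [7, 7, 7, 6, 7, 4] (3 distinct), len 6
add 6: window [7, 7, 7, 6, 7, 4, 6] (3 distinct), len 7
add 9: window [4, 6, 9] (3 distinct), len 3
add 6: window [4, 6, 9, 6] (3 distinct), len 4
add 9: window [4, 6, 9, 6, 9] (3 distinct), len 5
add 7: window [6, 9, 6, 9, 7] (3 distinct), len 5
add 7: window [6, 9, 6, 9, 7, 7] (3 distinct), len 6
add 6: window [6, 9, 6, 9, 7, 7, 6] (3 distinct), len 7
add 9: window [6, 9, 6, 9, 7, 7, 6, 9] (3 distinct), len 8
add 4: window [6, 9, 4] (3 distinct), len 3
Longest length with ≤3 distinct: 8.

8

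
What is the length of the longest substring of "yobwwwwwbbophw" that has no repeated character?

5

add y: [y] len 1
add o: [y, o] len 2
add b: [y, o, b] len 3
add w: [y, o, b, w] len 4
add w (repeat w, move left end past it): [w] len 1
add w (repeat w, move left end past it): [w] len 1
add w (repeat w, move left end past it): [w] len 1
add w (repeat w, move left end past it): [w] len 1
add b: [w, b] len 2
add b (repeat b, move left end past it): [b] len 1
add o: [b, o] len 2
add p: [b, o, p] len 3
add h: [b, o, p, h] len 4
add w: [b, o, p, h, w] len 5
Longest all-distinct length: 5.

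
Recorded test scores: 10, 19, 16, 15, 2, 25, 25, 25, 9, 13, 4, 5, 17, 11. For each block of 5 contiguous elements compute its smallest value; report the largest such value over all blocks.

9

Each size-5 window and its min:
(10, 19, 16, 15, 2) → min 2
(19, 16, 15, 2, 25) → min 2
(16, 15, 2, 25, 25) → min 2
(15, 2, 25, 25, 25) → min 2
(2, 25, 25, 25, 9) → min 2
(25, 25, 25, 9, 13) → min 9
(25, 25, 9, 13, 4) → min 4
(25, 9, 13, 4, 5) → min 4
(9, 13, 4, 5, 17) → min 4
(13, 4, 5, 17, 11) → min 4
Largest of these is 9.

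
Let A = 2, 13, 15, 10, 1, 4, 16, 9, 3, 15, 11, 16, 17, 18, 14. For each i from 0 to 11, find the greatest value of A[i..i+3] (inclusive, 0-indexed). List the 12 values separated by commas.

Sliding a size-4 window across the 15 values:
2 13 15 10 → max 15
13 15 10 1 → max 15
15 10 1 4 → max 15
10 1 4 16 → max 16
1 4 16 9 → max 16
4 16 9 3 → max 16
16 9 3 15 → max 16
9 3 15 11 → max 15
3 15 11 16 → max 16
15 11 16 17 → max 17
11 16 17 18 → max 18
16 17 18 14 → max 18

15, 15, 15, 16, 16, 16, 16, 15, 16, 17, 18, 18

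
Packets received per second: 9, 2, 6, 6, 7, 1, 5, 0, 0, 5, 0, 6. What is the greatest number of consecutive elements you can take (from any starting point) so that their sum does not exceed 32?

Extend to the right; shrink from the left whenever the sum exceeds 32:
add 9: [9] sum 9, len 1
add 2: [9, 2] sum 11, len 2
add 6: [9, 2, 6] sum 17, len 3
add 6: [9, 2, 6, 6] sum 23, len 4
add 7: [9, 2, 6, 6, 7] sum 30, len 5
add 1: [9, 2, 6, 6, 7, 1] sum 31, len 6
add 5: [2, 6, 6, 7, 1, 5] sum 27, len 6
add 0: [2, 6, 6, 7, 1, 5, 0] sum 27, len 7
add 0: [2, 6, 6, 7, 1, 5, 0, 0] sum 27, len 8
add 5: [2, 6, 6, 7, 1, 5, 0, 0, 5] sum 32, len 9
add 0: [2, 6, 6, 7, 1, 5, 0, 0, 5, 0] sum 32, len 10
add 6: [6, 7, 1, 5, 0, 0, 5, 0, 6] sum 30, len 9
Longest length seen: 10.

10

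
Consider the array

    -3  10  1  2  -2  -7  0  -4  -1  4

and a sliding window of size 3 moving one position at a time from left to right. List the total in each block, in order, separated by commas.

8, 13, 1, -7, -9, -11, -5, -1

Sliding a size-3 window across the 10 values:
-3 10 1 → sum 8
10 1 2 → sum 13
1 2 -2 → sum 1
2 -2 -7 → sum -7
-2 -7 0 → sum -9
-7 0 -4 → sum -11
0 -4 -1 → sum -5
-4 -1 4 → sum -1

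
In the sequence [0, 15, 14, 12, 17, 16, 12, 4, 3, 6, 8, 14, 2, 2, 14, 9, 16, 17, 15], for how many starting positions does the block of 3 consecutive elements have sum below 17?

1

(0, 15, 14) → sum 29
(15, 14, 12) → sum 41
(14, 12, 17) → sum 43
(12, 17, 16) → sum 45
(17, 16, 12) → sum 45
(16, 12, 4) → sum 32
(12, 4, 3) → sum 19
(4, 3, 6) → sum 13  < 17 ✓
(3, 6, 8) → sum 17
(6, 8, 14) → sum 28
(8, 14, 2) → sum 24
(14, 2, 2) → sum 18
(2, 2, 14) → sum 18
(2, 14, 9) → sum 25
(14, 9, 16) → sum 39
(9, 16, 17) → sum 42
(16, 17, 15) → sum 48
1 window satisfy the condition.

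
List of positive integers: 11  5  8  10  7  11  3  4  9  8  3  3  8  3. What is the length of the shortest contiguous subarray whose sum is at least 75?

add 11: running sum 11 < 75
add 5: running sum 16 < 75
add 8: running sum 24 < 75
add 10: running sum 34 < 75
add 7: running sum 41 < 75
add 11: running sum 52 < 75
add 3: running sum 55 < 75
add 4: running sum 59 < 75
add 9: running sum 68 < 75
add 8: shortest ending here [11, 5, 8, 10, 7, 11, 3, 4, 9, 8] sum 76, len 10
add 3: shortest ending here [11, 5, 8, 10, 7, 11, 3, 4, 9, 8, 3] sum 79, len 11
add 3: shortest ending here [11, 5, 8, 10, 7, 11, 3, 4, 9, 8, 3, 3] sum 82, len 12
add 8: shortest ending here [5, 8, 10, 7, 11, 3, 4, 9, 8, 3, 3, 8] sum 79, len 12
add 3: shortest ending here [8, 10, 7, 11, 3, 4, 9, 8, 3, 3, 8, 3] sum 77, len 12
Shortest qualifying length: 10.

10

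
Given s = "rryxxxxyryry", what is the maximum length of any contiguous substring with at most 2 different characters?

6

[r] 1 distinct, len 1
[r, r] 1 distinct, len 2
[r, r, y] 2 distinct, len 3
[y, x] 2 distinct, len 2
[y, x, x] 2 distinct, len 3
[y, x, x, x] 2 distinct, len 4
[y, x, x, x, x] 2 distinct, len 5
[y, x, x, x, x, y] 2 distinct, len 6
[y, r] 2 distinct, len 2
[y, r, y] 2 distinct, len 3
[y, r, y, r] 2 distinct, len 4
[y, r, y, r, y] 2 distinct, len 5
Longest length with ≤2 distinct: 6.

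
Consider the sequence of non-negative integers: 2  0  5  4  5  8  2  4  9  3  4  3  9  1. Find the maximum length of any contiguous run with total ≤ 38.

[2] sum 2 len 1
[2, 0] sum 2 len 2
[2, 0, 5] sum 7 len 3
[2, 0, 5, 4] sum 11 len 4
[2, 0, 5, 4, 5] sum 16 len 5
[2, 0, 5, 4, 5, 8] sum 24 len 6
[2, 0, 5, 4, 5, 8, 2] sum 26 len 7
[2, 0, 5, 4, 5, 8, 2, 4] sum 30 len 8
[0, 5, 4, 5, 8, 2, 4, 9] sum 37 len 8
[4, 5, 8, 2, 4, 9, 3] sum 35 len 7
[5, 8, 2, 4, 9, 3, 4] sum 35 len 7
[5, 8, 2, 4, 9, 3, 4, 3] sum 38 len 8
[2, 4, 9, 3, 4, 3, 9] sum 34 len 7
[2, 4, 9, 3, 4, 3, 9, 1] sum 35 len 8
Longest length seen: 8.

8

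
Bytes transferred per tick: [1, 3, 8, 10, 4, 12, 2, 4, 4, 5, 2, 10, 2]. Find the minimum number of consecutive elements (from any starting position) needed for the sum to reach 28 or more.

4

add 1: running sum 1 < 28
add 3: running sum 4 < 28
add 8: running sum 12 < 28
add 10: running sum 22 < 28
add 4: running sum 26 < 28
add 12: shortest ending here [8, 10, 4, 12] sum 34, len 4
add 2: shortest ending here [10, 4, 12, 2] sum 28, len 4
add 4: shortest ending here [10, 4, 12, 2, 4] sum 32, len 5
add 4: shortest ending here [10, 4, 12, 2, 4, 4] sum 36, len 6
add 5: shortest ending here [4, 12, 2, 4, 4, 5] sum 31, len 6
add 2: shortest ending here [12, 2, 4, 4, 5, 2] sum 29, len 6
add 10: shortest ending here [12, 2, 4, 4, 5, 2, 10] sum 39, len 7
add 2: shortest ending here [2, 4, 4, 5, 2, 10, 2] sum 29, len 7
Shortest qualifying length: 4.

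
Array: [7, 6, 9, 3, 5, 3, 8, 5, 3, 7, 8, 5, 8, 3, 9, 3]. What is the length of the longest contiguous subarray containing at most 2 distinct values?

Extend right; when distinct count exceeds 2, shrink from the left:
[7] 1 distinct, len 1
[7, 6] 2 distinct, len 2
[6, 9] 2 distinct, len 2
[9, 3] 2 distinct, len 2
[3, 5] 2 distinct, len 2
[3, 5, 3] 2 distinct, len 3
[3, 8] 2 distinct, len 2
[8, 5] 2 distinct, len 2
[5, 3] 2 distinct, len 2
[3, 7] 2 distinct, len 2
[7, 8] 2 distinct, len 2
[8, 5] 2 distinct, len 2
[8, 5, 8] 2 distinct, len 3
[8, 3] 2 distinct, len 2
[3, 9] 2 distinct, len 2
[3, 9, 3] 2 distinct, len 3
Longest length with ≤2 distinct: 3.

3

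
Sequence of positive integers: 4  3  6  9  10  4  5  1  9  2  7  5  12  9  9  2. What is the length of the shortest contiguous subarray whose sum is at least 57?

add 4: running sum 4 < 57
add 3: running sum 7 < 57
add 6: running sum 13 < 57
add 9: running sum 22 < 57
add 10: running sum 32 < 57
add 4: running sum 36 < 57
add 5: running sum 41 < 57
add 1: running sum 42 < 57
add 9: running sum 51 < 57
add 2: running sum 53 < 57
end 10: [4, 3, 6, 9, 10, 4, 5, 1, 9, 2, 7] sum 60, len 11
end 11: [6, 9, 10, 4, 5, 1, 9, 2, 7, 5] sum 58, len 10
end 12: [9, 10, 4, 5, 1, 9, 2, 7, 5, 12] sum 64, len 10
end 13: [10, 4, 5, 1, 9, 2, 7, 5, 12, 9] sum 64, len 10
end 14: [5, 1, 9, 2, 7, 5, 12, 9, 9] sum 59, len 9
end 15: [5, 1, 9, 2, 7, 5, 12, 9, 9, 2] sum 61, len 10
Shortest qualifying length: 9.

9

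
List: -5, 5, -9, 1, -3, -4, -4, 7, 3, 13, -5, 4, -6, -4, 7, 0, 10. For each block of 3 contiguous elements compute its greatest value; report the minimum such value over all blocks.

-3

(-5, 5, -9) → max 5
(5, -9, 1) → max 5
(-9, 1, -3) → max 1
(1, -3, -4) → max 1
(-3, -4, -4) → max -3
(-4, -4, 7) → max 7
(-4, 7, 3) → max 7
(7, 3, 13) → max 13
(3, 13, -5) → max 13
(13, -5, 4) → max 13
(-5, 4, -6) → max 4
(4, -6, -4) → max 4
(-6, -4, 7) → max 7
(-4, 7, 0) → max 7
(7, 0, 10) → max 10
Minimum of these is -3.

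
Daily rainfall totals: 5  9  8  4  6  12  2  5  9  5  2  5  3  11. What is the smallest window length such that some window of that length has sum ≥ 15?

add 5: running sum 5 < 15
add 9: running sum 14 < 15
add 8: shortest ending here [9, 8] sum 17, len 2
add 4: shortest ending here [9, 8, 4] sum 21, len 3
add 6: shortest ending here [8, 4, 6] sum 18, len 3
add 12: shortest ending here [6, 12] sum 18, len 2
add 2: shortest ending here [6, 12, 2] sum 20, len 3
add 5: shortest ending here [12, 2, 5] sum 19, len 3
add 9: shortest ending here [2, 5, 9] sum 16, len 3
add 5: shortest ending here [5, 9, 5] sum 19, len 3
add 2: shortest ending here [9, 5, 2] sum 16, len 3
add 5: shortest ending here [9, 5, 2, 5] sum 21, len 4
add 3: shortest ending here [5, 2, 5, 3] sum 15, len 4
add 11: shortest ending here [5, 3, 11] sum 19, len 3
Shortest qualifying length: 2.

2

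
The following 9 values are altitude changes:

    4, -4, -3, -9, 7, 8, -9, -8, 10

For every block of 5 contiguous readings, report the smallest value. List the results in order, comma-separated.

(4, -4, -3, -9, 7) → min -9
(-4, -3, -9, 7, 8) → min -9
(-3, -9, 7, 8, -9) → min -9
(-9, 7, 8, -9, -8) → min -9
(7, 8, -9, -8, 10) → min -9

-9, -9, -9, -9, -9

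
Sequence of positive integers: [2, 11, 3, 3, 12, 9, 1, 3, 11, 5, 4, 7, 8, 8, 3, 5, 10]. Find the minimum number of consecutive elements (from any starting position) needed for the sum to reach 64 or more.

add 2: running sum 2 < 64
add 11: running sum 13 < 64
add 3: running sum 16 < 64
add 3: running sum 19 < 64
add 12: running sum 31 < 64
add 9: running sum 40 < 64
add 1: running sum 41 < 64
add 3: running sum 44 < 64
add 11: running sum 55 < 64
add 5: running sum 60 < 64
add 4: shortest ending here [2, 11, 3, 3, 12, 9, 1, 3, 11, 5, 4] sum 64, len 11
add 7: shortest ending here [11, 3, 3, 12, 9, 1, 3, 11, 5, 4, 7] sum 69, len 11
add 8: shortest ending here [3, 3, 12, 9, 1, 3, 11, 5, 4, 7, 8] sum 66, len 11
add 8: shortest ending here [12, 9, 1, 3, 11, 5, 4, 7, 8, 8] sum 68, len 10
add 3: shortest ending here [12, 9, 1, 3, 11, 5, 4, 7, 8, 8, 3] sum 71, len 11
add 5: shortest ending here [9, 1, 3, 11, 5, 4, 7, 8, 8, 3, 5] sum 64, len 11
add 10: shortest ending here [3, 11, 5, 4, 7, 8, 8, 3, 5, 10] sum 64, len 10
Shortest qualifying length: 10.

10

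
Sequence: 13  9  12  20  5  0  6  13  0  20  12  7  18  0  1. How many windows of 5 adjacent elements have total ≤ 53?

8

13 9 12 20 5 → sum 59
9 12 20 5 0 → sum 46  ≤ 53 ✓
12 20 5 0 6 → sum 43  ≤ 53 ✓
20 5 0 6 13 → sum 44  ≤ 53 ✓
5 0 6 13 0 → sum 24  ≤ 53 ✓
0 6 13 0 20 → sum 39  ≤ 53 ✓
6 13 0 20 12 → sum 51  ≤ 53 ✓
13 0 20 12 7 → sum 52  ≤ 53 ✓
0 20 12 7 18 → sum 57
20 12 7 18 0 → sum 57
12 7 18 0 1 → sum 38  ≤ 53 ✓
8 windows satisfy the condition.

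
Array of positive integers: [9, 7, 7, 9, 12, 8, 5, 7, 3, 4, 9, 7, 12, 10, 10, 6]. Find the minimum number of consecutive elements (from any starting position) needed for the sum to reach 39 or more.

add 9: running sum 9 < 39
add 7: running sum 16 < 39
add 7: running sum 23 < 39
add 9: running sum 32 < 39
end 4: [9, 7, 7, 9, 12] sum 44, len 5
end 5: [7, 7, 9, 12, 8] sum 43, len 5
end 6: [7, 9, 12, 8, 5] sum 41, len 5
end 7: [9, 12, 8, 5, 7] sum 41, len 5
end 8: [9, 12, 8, 5, 7, 3] sum 44, len 6
end 9: [12, 8, 5, 7, 3, 4] sum 39, len 6
end 10: [12, 8, 5, 7, 3, 4, 9] sum 48, len 7
end 11: [8, 5, 7, 3, 4, 9, 7] sum 43, len 7
end 12: [7, 3, 4, 9, 7, 12] sum 42, len 6
end 13: [4, 9, 7, 12, 10] sum 42, len 5
end 14: [7, 12, 10, 10] sum 39, len 4
end 15: [7, 12, 10, 10, 6] sum 45, len 5
Shortest qualifying length: 4.

4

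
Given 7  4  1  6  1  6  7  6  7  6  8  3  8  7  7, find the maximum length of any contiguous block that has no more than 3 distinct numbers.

8

Extend right; when distinct count exceeds 3, shrink from the left:
[7] 1 distinct, len 1
[7, 4] 2 distinct, len 2
[7, 4, 1] 3 distinct, len 3
[4, 1, 6] 3 distinct, len 3
[4, 1, 6, 1] 3 distinct, len 4
[4, 1, 6, 1, 6] 3 distinct, len 5
[1, 6, 1, 6, 7] 3 distinct, len 5
[1, 6, 1, 6, 7, 6] 3 distinct, len 6
[1, 6, 1, 6, 7, 6, 7] 3 distinct, len 7
[1, 6, 1, 6, 7, 6, 7, 6] 3 distinct, len 8
[6, 7, 6, 7, 6, 8] 3 distinct, len 6
[6, 8, 3] 3 distinct, len 3
[6, 8, 3, 8] 3 distinct, len 4
[8, 3, 8, 7] 3 distinct, len 4
[8, 3, 8, 7, 7] 3 distinct, len 5
Longest length with ≤3 distinct: 8.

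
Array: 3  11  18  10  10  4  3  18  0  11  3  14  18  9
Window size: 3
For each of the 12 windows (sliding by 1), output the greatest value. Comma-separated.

3 11 18 → max 18
11 18 10 → max 18
18 10 10 → max 18
10 10 4 → max 10
10 4 3 → max 10
4 3 18 → max 18
3 18 0 → max 18
18 0 11 → max 18
0 11 3 → max 11
11 3 14 → max 14
3 14 18 → max 18
14 18 9 → max 18

18, 18, 18, 10, 10, 18, 18, 18, 11, 14, 18, 18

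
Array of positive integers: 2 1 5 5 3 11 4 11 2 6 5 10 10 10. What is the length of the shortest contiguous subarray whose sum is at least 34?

4

add 2: running sum 2 < 34
add 1: running sum 3 < 34
add 5: running sum 8 < 34
add 5: running sum 13 < 34
add 3: running sum 16 < 34
add 11: running sum 27 < 34
add 4: running sum 31 < 34
add 11: shortest ending here [5, 3, 11, 4, 11] sum 34, len 5
add 2: shortest ending here [5, 3, 11, 4, 11, 2] sum 36, len 6
add 6: shortest ending here [11, 4, 11, 2, 6] sum 34, len 5
add 5: shortest ending here [11, 4, 11, 2, 6, 5] sum 39, len 6
add 10: shortest ending here [11, 2, 6, 5, 10] sum 34, len 5
add 10: shortest ending here [11, 2, 6, 5, 10, 10] sum 44, len 6
add 10: shortest ending here [5, 10, 10, 10] sum 35, len 4
Shortest qualifying length: 4.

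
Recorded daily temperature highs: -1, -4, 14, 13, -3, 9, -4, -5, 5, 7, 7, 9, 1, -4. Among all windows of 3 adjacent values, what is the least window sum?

-4

(-1, -4, 14) → sum 9
(-4, 14, 13) → sum 23
(14, 13, -3) → sum 24
(13, -3, 9) → sum 19
(-3, 9, -4) → sum 2
(9, -4, -5) → sum 0
(-4, -5, 5) → sum -4
(-5, 5, 7) → sum 7
(5, 7, 7) → sum 19
(7, 7, 9) → sum 23
(7, 9, 1) → sum 17
(9, 1, -4) → sum 6
Least of these is -4.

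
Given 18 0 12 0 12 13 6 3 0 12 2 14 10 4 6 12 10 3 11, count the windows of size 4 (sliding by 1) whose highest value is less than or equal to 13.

18 0 12 0 → max 18
0 12 0 12 → max 12  ≤ 13 ✓
12 0 12 13 → max 13  ≤ 13 ✓
0 12 13 6 → max 13  ≤ 13 ✓
12 13 6 3 → max 13  ≤ 13 ✓
13 6 3 0 → max 13  ≤ 13 ✓
6 3 0 12 → max 12  ≤ 13 ✓
3 0 12 2 → max 12  ≤ 13 ✓
0 12 2 14 → max 14
12 2 14 10 → max 14
2 14 10 4 → max 14
14 10 4 6 → max 14
10 4 6 12 → max 12  ≤ 13 ✓
4 6 12 10 → max 12  ≤ 13 ✓
6 12 10 3 → max 12  ≤ 13 ✓
12 10 3 11 → max 12  ≤ 13 ✓
11 windows satisfy the condition.

11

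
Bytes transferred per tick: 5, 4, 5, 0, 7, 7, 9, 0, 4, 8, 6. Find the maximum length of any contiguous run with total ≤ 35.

7

[5] sum 5 len 1
[5, 4] sum 9 len 2
[5, 4, 5] sum 14 len 3
[5, 4, 5, 0] sum 14 len 4
[5, 4, 5, 0, 7] sum 21 len 5
[5, 4, 5, 0, 7, 7] sum 28 len 6
[4, 5, 0, 7, 7, 9] sum 32 len 6
[4, 5, 0, 7, 7, 9, 0] sum 32 len 7
[5, 0, 7, 7, 9, 0, 4] sum 32 len 7
[0, 7, 7, 9, 0, 4, 8] sum 35 len 7
[7, 9, 0, 4, 8, 6] sum 34 len 6
Longest length seen: 7.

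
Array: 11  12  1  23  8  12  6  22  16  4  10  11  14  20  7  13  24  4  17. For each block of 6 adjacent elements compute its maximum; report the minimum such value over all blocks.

20

(11, 12, 1, 23, 8, 12) → max 23
(12, 1, 23, 8, 12, 6) → max 23
(1, 23, 8, 12, 6, 22) → max 23
(23, 8, 12, 6, 22, 16) → max 23
(8, 12, 6, 22, 16, 4) → max 22
(12, 6, 22, 16, 4, 10) → max 22
(6, 22, 16, 4, 10, 11) → max 22
(22, 16, 4, 10, 11, 14) → max 22
(16, 4, 10, 11, 14, 20) → max 20
(4, 10, 11, 14, 20, 7) → max 20
(10, 11, 14, 20, 7, 13) → max 20
(11, 14, 20, 7, 13, 24) → max 24
(14, 20, 7, 13, 24, 4) → max 24
(20, 7, 13, 24, 4, 17) → max 24
Minimum of these is 20.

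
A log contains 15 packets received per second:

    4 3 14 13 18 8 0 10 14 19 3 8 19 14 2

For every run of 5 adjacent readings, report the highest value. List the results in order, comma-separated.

18, 18, 18, 18, 18, 19, 19, 19, 19, 19, 19

[4, 3, 14, 13, 18] → max 18
[3, 14, 13, 18, 8] → max 18
[14, 13, 18, 8, 0] → max 18
[13, 18, 8, 0, 10] → max 18
[18, 8, 0, 10, 14] → max 18
[8, 0, 10, 14, 19] → max 19
[0, 10, 14, 19, 3] → max 19
[10, 14, 19, 3, 8] → max 19
[14, 19, 3, 8, 19] → max 19
[19, 3, 8, 19, 14] → max 19
[3, 8, 19, 14, 2] → max 19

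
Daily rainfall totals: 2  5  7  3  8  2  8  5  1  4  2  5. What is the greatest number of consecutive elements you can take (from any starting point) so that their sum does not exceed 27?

7

[2] sum 2 len 1
[2, 5] sum 7 len 2
[2, 5, 7] sum 14 len 3
[2, 5, 7, 3] sum 17 len 4
[2, 5, 7, 3, 8] sum 25 len 5
[2, 5, 7, 3, 8, 2] sum 27 len 6
[3, 8, 2, 8] sum 21 len 4
[3, 8, 2, 8, 5] sum 26 len 5
[3, 8, 2, 8, 5, 1] sum 27 len 6
[2, 8, 5, 1, 4] sum 20 len 5
[2, 8, 5, 1, 4, 2] sum 22 len 6
[2, 8, 5, 1, 4, 2, 5] sum 27 len 7
Longest length seen: 7.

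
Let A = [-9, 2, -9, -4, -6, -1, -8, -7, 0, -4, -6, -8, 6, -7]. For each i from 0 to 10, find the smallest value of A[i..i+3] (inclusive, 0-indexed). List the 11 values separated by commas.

Sliding a size-4 window across the 14 values:
[-9, 2, -9, -4] → min -9
[2, -9, -4, -6] → min -9
[-9, -4, -6, -1] → min -9
[-4, -6, -1, -8] → min -8
[-6, -1, -8, -7] → min -8
[-1, -8, -7, 0] → min -8
[-8, -7, 0, -4] → min -8
[-7, 0, -4, -6] → min -7
[0, -4, -6, -8] → min -8
[-4, -6, -8, 6] → min -8
[-6, -8, 6, -7] → min -8

-9, -9, -9, -8, -8, -8, -8, -7, -8, -8, -8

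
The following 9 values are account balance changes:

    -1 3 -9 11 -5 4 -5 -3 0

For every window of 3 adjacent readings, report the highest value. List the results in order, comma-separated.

[-1, 3, -9] → max 3
[3, -9, 11] → max 11
[-9, 11, -5] → max 11
[11, -5, 4] → max 11
[-5, 4, -5] → max 4
[4, -5, -3] → max 4
[-5, -3, 0] → max 0

3, 11, 11, 11, 4, 4, 0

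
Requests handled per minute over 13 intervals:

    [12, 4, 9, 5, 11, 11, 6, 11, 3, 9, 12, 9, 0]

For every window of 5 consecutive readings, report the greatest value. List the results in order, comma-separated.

12, 11, 11, 11, 11, 11, 12, 12, 12

[12, 4, 9, 5, 11] → max 12
[4, 9, 5, 11, 11] → max 11
[9, 5, 11, 11, 6] → max 11
[5, 11, 11, 6, 11] → max 11
[11, 11, 6, 11, 3] → max 11
[11, 6, 11, 3, 9] → max 11
[6, 11, 3, 9, 12] → max 12
[11, 3, 9, 12, 9] → max 12
[3, 9, 12, 9, 0] → max 12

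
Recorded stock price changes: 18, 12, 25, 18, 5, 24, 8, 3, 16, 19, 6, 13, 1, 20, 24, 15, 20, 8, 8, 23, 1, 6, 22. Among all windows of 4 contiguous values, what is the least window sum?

Window sums for each of the 20 positions:
18 12 25 18 → sum 73
12 25 18 5 → sum 60
25 18 5 24 → sum 72
18 5 24 8 → sum 55
5 24 8 3 → sum 40
24 8 3 16 → sum 51
8 3 16 19 → sum 46
3 16 19 6 → sum 44
16 19 6 13 → sum 54
19 6 13 1 → sum 39
6 13 1 20 → sum 40
13 1 20 24 → sum 58
1 20 24 15 → sum 60
20 24 15 20 → sum 79
24 15 20 8 → sum 67
15 20 8 8 → sum 51
20 8 8 23 → sum 59
8 8 23 1 → sum 40
8 23 1 6 → sum 38
23 1 6 22 → sum 52
Least of these is 38.

38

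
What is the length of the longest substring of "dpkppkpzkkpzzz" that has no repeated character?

add d: [d] len 1
add p: [d, p] len 2
add k: [d, p, k] len 3
add p (repeat p, move left end past it): [k, p] len 2
add p (repeat p, move left end past it): [p] len 1
add k: [p, k] len 2
add p (repeat p, move left end past it): [k, p] len 2
add z: [k, p, z] len 3
add k (repeat k, move left end past it): [p, z, k] len 3
add k (repeat k, move left end past it): [k] len 1
add p: [k, p] len 2
add z: [k, p, z] len 3
add z (repeat z, move left end past it): [z] len 1
add z (repeat z, move left end past it): [z] len 1
Longest all-distinct length: 3.

3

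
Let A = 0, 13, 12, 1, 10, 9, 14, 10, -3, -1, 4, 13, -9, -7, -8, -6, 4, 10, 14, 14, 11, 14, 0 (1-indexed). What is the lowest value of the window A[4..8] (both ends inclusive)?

Elements at indices 4..8: 1, 10, 9, 14, 10
min(1, 10, 9, 14, 10) = 1

1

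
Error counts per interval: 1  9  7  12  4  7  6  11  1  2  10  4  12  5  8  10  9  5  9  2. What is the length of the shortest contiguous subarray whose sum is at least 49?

6

add 1: running sum 1 < 49
add 9: running sum 10 < 49
add 7: running sum 17 < 49
add 12: running sum 29 < 49
add 4: running sum 33 < 49
add 7: running sum 40 < 49
add 6: running sum 46 < 49
add 11: shortest ending here [9, 7, 12, 4, 7, 6, 11] sum 56, len 7
add 1: shortest ending here [9, 7, 12, 4, 7, 6, 11, 1] sum 57, len 8
add 2: shortest ending here [7, 12, 4, 7, 6, 11, 1, 2] sum 50, len 8
add 10: shortest ending here [12, 4, 7, 6, 11, 1, 2, 10] sum 53, len 8
add 4: shortest ending here [12, 4, 7, 6, 11, 1, 2, 10, 4] sum 57, len 9
add 12: shortest ending here [7, 6, 11, 1, 2, 10, 4, 12] sum 53, len 8
add 5: shortest ending here [6, 11, 1, 2, 10, 4, 12, 5] sum 51, len 8
add 8: shortest ending here [11, 1, 2, 10, 4, 12, 5, 8] sum 53, len 8
add 10: shortest ending here [10, 4, 12, 5, 8, 10] sum 49, len 6
add 9: shortest ending here [10, 4, 12, 5, 8, 10, 9] sum 58, len 7
add 5: shortest ending here [12, 5, 8, 10, 9, 5] sum 49, len 6
add 9: shortest ending here [12, 5, 8, 10, 9, 5, 9] sum 58, len 7
add 2: shortest ending here [12, 5, 8, 10, 9, 5, 9, 2] sum 60, len 8
Shortest qualifying length: 6.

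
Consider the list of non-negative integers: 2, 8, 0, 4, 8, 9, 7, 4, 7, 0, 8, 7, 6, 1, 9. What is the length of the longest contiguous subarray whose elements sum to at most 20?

[2] sum 2 len 1
[2, 8] sum 10 len 2
[2, 8, 0] sum 10 len 3
[2, 8, 0, 4] sum 14 len 4
[8, 0, 4, 8] sum 20 len 4
[8, 9] sum 17 len 2
[9, 7] sum 16 len 2
[9, 7, 4] sum 20 len 3
[7, 4, 7] sum 18 len 3
[7, 4, 7, 0] sum 18 len 4
[4, 7, 0, 8] sum 19 len 4
[0, 8, 7] sum 15 len 3
[7, 6] sum 13 len 2
[7, 6, 1] sum 14 len 3
[6, 1, 9] sum 16 len 3
Longest length seen: 4.

4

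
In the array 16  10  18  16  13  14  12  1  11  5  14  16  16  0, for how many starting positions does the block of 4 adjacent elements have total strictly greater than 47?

(16, 10, 18, 16) → sum 60  > 47 ✓
(10, 18, 16, 13) → sum 57  > 47 ✓
(18, 16, 13, 14) → sum 61  > 47 ✓
(16, 13, 14, 12) → sum 55  > 47 ✓
(13, 14, 12, 1) → sum 40
(14, 12, 1, 11) → sum 38
(12, 1, 11, 5) → sum 29
(1, 11, 5, 14) → sum 31
(11, 5, 14, 16) → sum 46
(5, 14, 16, 16) → sum 51  > 47 ✓
(14, 16, 16, 0) → sum 46
5 windows satisfy the condition.

5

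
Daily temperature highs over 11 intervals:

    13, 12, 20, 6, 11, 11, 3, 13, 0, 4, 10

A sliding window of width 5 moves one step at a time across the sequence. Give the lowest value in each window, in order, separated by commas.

6, 6, 3, 3, 0, 0, 0

[13, 12, 20, 6, 11] → min 6
[12, 20, 6, 11, 11] → min 6
[20, 6, 11, 11, 3] → min 3
[6, 11, 11, 3, 13] → min 3
[11, 11, 3, 13, 0] → min 0
[11, 3, 13, 0, 4] → min 0
[3, 13, 0, 4, 10] → min 0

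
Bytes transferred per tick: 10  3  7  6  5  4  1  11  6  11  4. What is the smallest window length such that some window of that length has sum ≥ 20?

Extend right; whenever the sum reaches 20, record the length and shrink from the left:
add 10: running sum 10 < 20
add 3: running sum 13 < 20
add 7: shortest ending here [10, 3, 7] sum 20, len 3
add 6: shortest ending here [10, 3, 7, 6] sum 26, len 4
add 5: shortest ending here [3, 7, 6, 5] sum 21, len 4
add 4: shortest ending here [7, 6, 5, 4] sum 22, len 4
add 1: shortest ending here [7, 6, 5, 4, 1] sum 23, len 5
add 11: shortest ending here [5, 4, 1, 11] sum 21, len 4
add 6: shortest ending here [4, 1, 11, 6] sum 22, len 4
add 11: shortest ending here [11, 6, 11] sum 28, len 3
add 4: shortest ending here [6, 11, 4] sum 21, len 3
Shortest qualifying length: 3.

3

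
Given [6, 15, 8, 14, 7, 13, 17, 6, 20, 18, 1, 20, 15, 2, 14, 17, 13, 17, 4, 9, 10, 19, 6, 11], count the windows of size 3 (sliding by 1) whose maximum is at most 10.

1

[6, 15, 8] → max 15
[15, 8, 14] → max 15
[8, 14, 7] → max 14
[14, 7, 13] → max 14
[7, 13, 17] → max 17
[13, 17, 6] → max 17
[17, 6, 20] → max 20
[6, 20, 18] → max 20
[20, 18, 1] → max 20
[18, 1, 20] → max 20
[1, 20, 15] → max 20
[20, 15, 2] → max 20
[15, 2, 14] → max 15
[2, 14, 17] → max 17
[14, 17, 13] → max 17
[17, 13, 17] → max 17
[13, 17, 4] → max 17
[17, 4, 9] → max 17
[4, 9, 10] → max 10  ≤ 10 ✓
[9, 10, 19] → max 19
[10, 19, 6] → max 19
[19, 6, 11] → max 19
1 window satisfy the condition.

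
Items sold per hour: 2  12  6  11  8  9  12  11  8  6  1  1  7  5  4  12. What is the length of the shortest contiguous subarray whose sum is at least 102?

add 2: running sum 2 < 102
add 12: running sum 14 < 102
add 6: running sum 20 < 102
add 11: running sum 31 < 102
add 8: running sum 39 < 102
add 9: running sum 48 < 102
add 12: running sum 60 < 102
add 11: running sum 71 < 102
add 8: running sum 79 < 102
add 6: running sum 85 < 102
add 1: running sum 86 < 102
add 1: running sum 87 < 102
add 7: running sum 94 < 102
add 5: running sum 99 < 102
add 4: shortest ending here [2, 12, 6, 11, 8, 9, 12, 11, 8, 6, 1, 1, 7, 5, 4] sum 103, len 15
add 12: shortest ending here [12, 6, 11, 8, 9, 12, 11, 8, 6, 1, 1, 7, 5, 4, 12] sum 113, len 15
Shortest qualifying length: 15.

15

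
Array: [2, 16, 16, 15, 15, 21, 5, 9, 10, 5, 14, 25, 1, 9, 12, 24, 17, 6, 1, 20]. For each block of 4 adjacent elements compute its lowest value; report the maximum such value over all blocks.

(2, 16, 16, 15) → min 2
(16, 16, 15, 15) → min 15
(16, 15, 15, 21) → min 15
(15, 15, 21, 5) → min 5
(15, 21, 5, 9) → min 5
(21, 5, 9, 10) → min 5
(5, 9, 10, 5) → min 5
(9, 10, 5, 14) → min 5
(10, 5, 14, 25) → min 5
(5, 14, 25, 1) → min 1
(14, 25, 1, 9) → min 1
(25, 1, 9, 12) → min 1
(1, 9, 12, 24) → min 1
(9, 12, 24, 17) → min 9
(12, 24, 17, 6) → min 6
(24, 17, 6, 1) → min 1
(17, 6, 1, 20) → min 1
Maximum of these is 15.

15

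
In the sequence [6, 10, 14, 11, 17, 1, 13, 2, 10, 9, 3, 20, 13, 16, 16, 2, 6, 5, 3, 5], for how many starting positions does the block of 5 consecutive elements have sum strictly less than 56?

11

[6, 10, 14, 11, 17] → sum 58
[10, 14, 11, 17, 1] → sum 53  < 56 ✓
[14, 11, 17, 1, 13] → sum 56
[11, 17, 1, 13, 2] → sum 44  < 56 ✓
[17, 1, 13, 2, 10] → sum 43  < 56 ✓
[1, 13, 2, 10, 9] → sum 35  < 56 ✓
[13, 2, 10, 9, 3] → sum 37  < 56 ✓
[2, 10, 9, 3, 20] → sum 44  < 56 ✓
[10, 9, 3, 20, 13] → sum 55  < 56 ✓
[9, 3, 20, 13, 16] → sum 61
[3, 20, 13, 16, 16] → sum 68
[20, 13, 16, 16, 2] → sum 67
[13, 16, 16, 2, 6] → sum 53  < 56 ✓
[16, 16, 2, 6, 5] → sum 45  < 56 ✓
[16, 2, 6, 5, 3] → sum 32  < 56 ✓
[2, 6, 5, 3, 5] → sum 21  < 56 ✓
11 windows satisfy the condition.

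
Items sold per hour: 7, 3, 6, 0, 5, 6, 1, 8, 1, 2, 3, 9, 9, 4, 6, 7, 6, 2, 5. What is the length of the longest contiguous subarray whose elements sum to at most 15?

5

[7] sum 7 len 1
[7, 3] sum 10 len 2
[3, 6] sum 9 len 2
[3, 6, 0] sum 9 len 3
[3, 6, 0, 5] sum 14 len 4
[0, 5, 6] sum 11 len 3
[0, 5, 6, 1] sum 12 len 4
[6, 1, 8] sum 15 len 3
[1, 8, 1] sum 10 len 3
[1, 8, 1, 2] sum 12 len 4
[1, 8, 1, 2, 3] sum 15 len 5
[1, 2, 3, 9] sum 15 len 4
[9] sum 9 len 1
[9, 4] sum 13 len 2
[4, 6] sum 10 len 2
[6, 7] sum 13 len 2
[7, 6] sum 13 len 2
[7, 6, 2] sum 15 len 3
[6, 2, 5] sum 13 len 3
Longest length seen: 5.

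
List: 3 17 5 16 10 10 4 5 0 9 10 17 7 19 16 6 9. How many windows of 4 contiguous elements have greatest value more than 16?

8

(3, 17, 5, 16) → max 17  > 16 ✓
(17, 5, 16, 10) → max 17  > 16 ✓
(5, 16, 10, 10) → max 16
(16, 10, 10, 4) → max 16
(10, 10, 4, 5) → max 10
(10, 4, 5, 0) → max 10
(4, 5, 0, 9) → max 9
(5, 0, 9, 10) → max 10
(0, 9, 10, 17) → max 17  > 16 ✓
(9, 10, 17, 7) → max 17  > 16 ✓
(10, 17, 7, 19) → max 19  > 16 ✓
(17, 7, 19, 16) → max 19  > 16 ✓
(7, 19, 16, 6) → max 19  > 16 ✓
(19, 16, 6, 9) → max 19  > 16 ✓
8 windows satisfy the condition.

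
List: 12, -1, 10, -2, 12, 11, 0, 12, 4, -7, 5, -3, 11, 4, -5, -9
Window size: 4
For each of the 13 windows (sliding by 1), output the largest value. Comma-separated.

(12, -1, 10, -2) → max 12
(-1, 10, -2, 12) → max 12
(10, -2, 12, 11) → max 12
(-2, 12, 11, 0) → max 12
(12, 11, 0, 12) → max 12
(11, 0, 12, 4) → max 12
(0, 12, 4, -7) → max 12
(12, 4, -7, 5) → max 12
(4, -7, 5, -3) → max 5
(-7, 5, -3, 11) → max 11
(5, -3, 11, 4) → max 11
(-3, 11, 4, -5) → max 11
(11, 4, -5, -9) → max 11

12, 12, 12, 12, 12, 12, 12, 12, 5, 11, 11, 11, 11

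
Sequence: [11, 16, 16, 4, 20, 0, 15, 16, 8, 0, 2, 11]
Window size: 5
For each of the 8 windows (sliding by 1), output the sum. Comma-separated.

Sliding a size-5 window across the 12 values:
11 16 16 4 20 → sum 67
16 16 4 20 0 → sum 56
16 4 20 0 15 → sum 55
4 20 0 15 16 → sum 55
20 0 15 16 8 → sum 59
0 15 16 8 0 → sum 39
15 16 8 0 2 → sum 41
16 8 0 2 11 → sum 37

67, 56, 55, 55, 59, 39, 41, 37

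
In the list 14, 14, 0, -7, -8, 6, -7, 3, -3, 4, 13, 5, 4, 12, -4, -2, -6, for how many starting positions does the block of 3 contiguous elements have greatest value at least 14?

14 14 0 → max 14  ≥ 14 ✓
14 0 -7 → max 14  ≥ 14 ✓
0 -7 -8 → max 0
-7 -8 6 → max 6
-8 6 -7 → max 6
6 -7 3 → max 6
-7 3 -3 → max 3
3 -3 4 → max 4
-3 4 13 → max 13
4 13 5 → max 13
13 5 4 → max 13
5 4 12 → max 12
4 12 -4 → max 12
12 -4 -2 → max 12
-4 -2 -6 → max -2
2 windows satisfy the condition.

2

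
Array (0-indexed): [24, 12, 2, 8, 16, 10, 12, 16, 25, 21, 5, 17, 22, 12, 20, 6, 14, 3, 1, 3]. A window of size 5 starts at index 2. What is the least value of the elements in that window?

Elements at indices 2..6: 2, 8, 16, 10, 12
min(2, 8, 16, 10, 12) = 2

2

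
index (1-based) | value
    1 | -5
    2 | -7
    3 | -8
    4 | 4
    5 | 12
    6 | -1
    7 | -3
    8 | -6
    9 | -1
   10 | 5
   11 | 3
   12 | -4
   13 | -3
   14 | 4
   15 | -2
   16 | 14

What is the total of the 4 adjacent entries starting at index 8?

Elements at indices 8..11: -6, -1, 5, 3
sum(-6, -1, 5, 3) = 1

1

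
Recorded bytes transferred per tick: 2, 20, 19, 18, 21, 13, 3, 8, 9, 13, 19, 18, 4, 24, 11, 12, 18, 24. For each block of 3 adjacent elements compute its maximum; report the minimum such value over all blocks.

Window maxs for each of the 16 positions:
[2, 20, 19] → max 20
[20, 19, 18] → max 20
[19, 18, 21] → max 21
[18, 21, 13] → max 21
[21, 13, 3] → max 21
[13, 3, 8] → max 13
[3, 8, 9] → max 9
[8, 9, 13] → max 13
[9, 13, 19] → max 19
[13, 19, 18] → max 19
[19, 18, 4] → max 19
[18, 4, 24] → max 24
[4, 24, 11] → max 24
[24, 11, 12] → max 24
[11, 12, 18] → max 18
[12, 18, 24] → max 24
Minimum of these is 9.

9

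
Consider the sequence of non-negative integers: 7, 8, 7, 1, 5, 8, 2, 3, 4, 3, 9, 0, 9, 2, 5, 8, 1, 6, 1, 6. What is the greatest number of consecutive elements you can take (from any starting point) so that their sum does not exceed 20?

→ 7: sum 7, len 1
→ 8: sum 15, len 2
→ 7 (dropped 7): sum 15, len 2
→ 1: sum 16, len 3
→ 5 (dropped 8): sum 13, len 3
→ 8 (dropped 7): sum 14, len 3
→ 2: sum 16, len 4
→ 3: sum 19, len 5
→ 4 (dropped 1, 5): sum 17, len 4
→ 3: sum 20, len 5
→ 9 (dropped 8, 2): sum 19, len 4
→ 0: sum 19, len 5
→ 9 (dropped 3, 4, 3): sum 18, len 3
→ 2: sum 20, len 4
→ 5 (dropped 9): sum 16, len 4
→ 8 (dropped 0, 9): sum 15, len 3
→ 1: sum 16, len 4
→ 6 (dropped 2): sum 20, len 4
→ 1 (dropped 5): sum 16, len 4
→ 6 (dropped 8): sum 14, len 4
Longest length seen: 5.

5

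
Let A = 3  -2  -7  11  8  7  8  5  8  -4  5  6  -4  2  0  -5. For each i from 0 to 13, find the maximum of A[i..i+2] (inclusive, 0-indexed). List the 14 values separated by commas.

3 -2 -7 → max 3
-2 -7 11 → max 11
-7 11 8 → max 11
11 8 7 → max 11
8 7 8 → max 8
7 8 5 → max 8
8 5 8 → max 8
5 8 -4 → max 8
8 -4 5 → max 8
-4 5 6 → max 6
5 6 -4 → max 6
6 -4 2 → max 6
-4 2 0 → max 2
2 0 -5 → max 2

3, 11, 11, 11, 8, 8, 8, 8, 8, 6, 6, 6, 2, 2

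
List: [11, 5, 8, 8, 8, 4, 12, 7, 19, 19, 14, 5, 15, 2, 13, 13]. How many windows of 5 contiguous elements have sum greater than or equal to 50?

11 5 8 8 8 → sum 40
5 8 8 8 4 → sum 33
8 8 8 4 12 → sum 40
8 8 4 12 7 → sum 39
8 4 12 7 19 → sum 50  ≥ 50 ✓
4 12 7 19 19 → sum 61  ≥ 50 ✓
12 7 19 19 14 → sum 71  ≥ 50 ✓
7 19 19 14 5 → sum 64  ≥ 50 ✓
19 19 14 5 15 → sum 72  ≥ 50 ✓
19 14 5 15 2 → sum 55  ≥ 50 ✓
14 5 15 2 13 → sum 49
5 15 2 13 13 → sum 48
6 windows satisfy the condition.

6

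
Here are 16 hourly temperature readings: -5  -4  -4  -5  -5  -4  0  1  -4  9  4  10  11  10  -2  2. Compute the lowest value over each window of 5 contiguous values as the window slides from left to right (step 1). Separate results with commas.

[-5, -4, -4, -5, -5] → min -5
[-4, -4, -5, -5, -4] → min -5
[-4, -5, -5, -4, 0] → min -5
[-5, -5, -4, 0, 1] → min -5
[-5, -4, 0, 1, -4] → min -5
[-4, 0, 1, -4, 9] → min -4
[0, 1, -4, 9, 4] → min -4
[1, -4, 9, 4, 10] → min -4
[-4, 9, 4, 10, 11] → min -4
[9, 4, 10, 11, 10] → min 4
[4, 10, 11, 10, -2] → min -2
[10, 11, 10, -2, 2] → min -2

-5, -5, -5, -5, -5, -4, -4, -4, -4, 4, -2, -2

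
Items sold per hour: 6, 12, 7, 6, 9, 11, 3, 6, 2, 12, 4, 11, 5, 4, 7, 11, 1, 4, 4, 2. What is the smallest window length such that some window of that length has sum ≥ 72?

add 6: running sum 6 < 72
add 12: running sum 18 < 72
add 7: running sum 25 < 72
add 6: running sum 31 < 72
add 9: running sum 40 < 72
add 11: running sum 51 < 72
add 3: running sum 54 < 72
add 6: running sum 60 < 72
add 2: running sum 62 < 72
add 12: shortest ending here [6, 12, 7, 6, 9, 11, 3, 6, 2, 12] sum 74, len 10
add 4: shortest ending here [12, 7, 6, 9, 11, 3, 6, 2, 12, 4] sum 72, len 10
add 11: shortest ending here [12, 7, 6, 9, 11, 3, 6, 2, 12, 4, 11] sum 83, len 11
add 5: shortest ending here [7, 6, 9, 11, 3, 6, 2, 12, 4, 11, 5] sum 76, len 11
add 4: shortest ending here [6, 9, 11, 3, 6, 2, 12, 4, 11, 5, 4] sum 73, len 11
add 7: shortest ending here [9, 11, 3, 6, 2, 12, 4, 11, 5, 4, 7] sum 74, len 11
add 11: shortest ending here [11, 3, 6, 2, 12, 4, 11, 5, 4, 7, 11] sum 76, len 11
add 1: shortest ending here [11, 3, 6, 2, 12, 4, 11, 5, 4, 7, 11, 1] sum 77, len 12
add 4: shortest ending here [11, 3, 6, 2, 12, 4, 11, 5, 4, 7, 11, 1, 4] sum 81, len 13
add 4: shortest ending here [3, 6, 2, 12, 4, 11, 5, 4, 7, 11, 1, 4, 4] sum 74, len 13
add 2: shortest ending here [6, 2, 12, 4, 11, 5, 4, 7, 11, 1, 4, 4, 2] sum 73, len 13
Shortest qualifying length: 10.

10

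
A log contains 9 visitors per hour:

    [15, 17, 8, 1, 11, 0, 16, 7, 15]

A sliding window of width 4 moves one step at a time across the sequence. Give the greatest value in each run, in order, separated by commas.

Sliding a size-4 window across the 9 values:
[15, 17, 8, 1] → max 17
[17, 8, 1, 11] → max 17
[8, 1, 11, 0] → max 11
[1, 11, 0, 16] → max 16
[11, 0, 16, 7] → max 16
[0, 16, 7, 15] → max 16

17, 17, 11, 16, 16, 16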